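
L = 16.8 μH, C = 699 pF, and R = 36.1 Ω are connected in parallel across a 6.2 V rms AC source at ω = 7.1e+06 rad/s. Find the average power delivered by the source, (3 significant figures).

X_L = ωL = 119 Ω
X_C = 1/(ωC) = 201 Ω
Parallel: admittances add. Y = 1/R + 1/(jωL) + jωC
Y = (0.0277 − j0.00342) S
|Y| = 0.0279 S → |Z| = 1/|Y| = 35.8 Ω, ∠Z = −∠Y = 7.04°
I = V/|Z| = 173 mA
P = VI cos φ = 6.2 × 0.173 × cos(7.04°) = 1.06 W

1.06 W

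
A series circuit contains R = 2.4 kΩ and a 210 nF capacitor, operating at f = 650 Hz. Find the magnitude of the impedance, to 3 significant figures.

ω = 2πf = 4084 rad/s
X_C = 1/(ωC) = 1170 Ω
Z = 2400 − j1170 Ω
|Z| = √(2400² + 1170²) = 2670 Ω

2670 Ω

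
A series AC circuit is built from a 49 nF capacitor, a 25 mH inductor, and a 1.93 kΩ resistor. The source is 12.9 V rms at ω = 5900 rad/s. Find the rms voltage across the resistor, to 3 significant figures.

X_L = ωL = 148 Ω
X_C = 1/(ωC) = 3460 Ω
Net reactance X = X_L − X_C = -3310 Ω
Z = 1930 − j3310 Ω
|Z| = √(1930² + 3310²) = 3830 Ω
I = V/|Z| = 3.37 mA
V_R = I·|Z_R| = 0.00337 × 1930 = 6.50 V

6.50 V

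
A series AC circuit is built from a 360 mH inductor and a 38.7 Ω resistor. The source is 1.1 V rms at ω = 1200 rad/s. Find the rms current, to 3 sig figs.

X_L = ωL = 432 Ω
Z = 38.7 + j432 Ω
|Z| = √(38.7² + 432²) = 434 Ω
I = V/|Z| = 1.1/434 = 2.54 mA

2.54 mA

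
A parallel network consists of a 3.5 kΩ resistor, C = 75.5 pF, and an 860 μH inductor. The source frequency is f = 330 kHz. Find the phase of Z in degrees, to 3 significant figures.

ω = 2πf = 2.073e+06 rad/s
X_L = ωL = 1780 Ω
X_C = 1/(ωC) = 6390 Ω
Parallel: admittances add. Y = 1/R + 1/(jωL) + jωC
Y = (0.000286 − j0.000404) S
|Y| = 0.000495 S → |Z| = 1/|Y| = 2020 Ω, ∠Z = −∠Y = 54.7°

54.7°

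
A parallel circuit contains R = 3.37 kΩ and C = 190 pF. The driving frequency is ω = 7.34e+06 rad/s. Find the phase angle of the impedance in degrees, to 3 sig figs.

X_C = 1/(ωC) = 717 Ω
Parallel: admittances add. Y = 1/R + jωC
Y = (0.000297 + j0.00139) S
|Y| = 0.00143 S → |Z| = 1/|Y| = 701 Ω, ∠Z = −∠Y = -78.0°

-78.0°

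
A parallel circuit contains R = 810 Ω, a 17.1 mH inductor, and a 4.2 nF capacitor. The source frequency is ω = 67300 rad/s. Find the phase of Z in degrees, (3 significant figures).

25.4°

X_L = ωL = 1150 Ω
X_C = 1/(ωC) = 3540 Ω
Parallel: admittances add. Y = 1/R + 1/(jωL) + jωC
Y = (0.00123 − j0.000586) S
|Y| = 0.00137 S → |Z| = 1/|Y| = 732 Ω, ∠Z = −∠Y = 25.4°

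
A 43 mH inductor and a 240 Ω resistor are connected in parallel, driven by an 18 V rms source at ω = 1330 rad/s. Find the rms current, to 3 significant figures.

X_L = ωL = 57.2 Ω
Parallel: admittances add. Y = 1/R + 1/(jωL)
Y = (0.00417 − j0.0175) S
|Y| = 0.0180 S → |Z| = 1/|Y| = 55.6 Ω, ∠Z = −∠Y = 76.6°
I = V/|Z| = 18/55.6 = 324 mA

324 mA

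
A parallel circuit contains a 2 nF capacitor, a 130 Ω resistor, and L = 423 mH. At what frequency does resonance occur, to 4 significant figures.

ω₀ = 1/√(LC) = 1/√(0.423 × 2e-09) = 34380 rad/s
f₀ = ω₀/(2π) = 5.472 kHz

5.472 kHz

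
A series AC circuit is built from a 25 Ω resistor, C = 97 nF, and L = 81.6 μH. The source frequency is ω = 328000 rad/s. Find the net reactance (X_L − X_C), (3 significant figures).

X_L = ωL = 26.8 Ω
X_C = 1/(ωC) = 31.4 Ω
X = 26.8 − 31.4 = -4.67 Ω

-4.67 Ω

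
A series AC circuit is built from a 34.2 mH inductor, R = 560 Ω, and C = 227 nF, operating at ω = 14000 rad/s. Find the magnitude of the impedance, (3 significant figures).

X_L = ωL = 479 Ω
X_C = 1/(ωC) = 315 Ω
Net reactance X = X_L − X_C = 164 Ω
Z = 560 + j164 Ω
|Z| = √(560² + 164²) = 584 Ω

584 Ω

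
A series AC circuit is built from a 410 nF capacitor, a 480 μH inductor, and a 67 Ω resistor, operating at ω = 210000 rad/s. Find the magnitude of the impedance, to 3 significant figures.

112 Ω

X_L = ωL = 101 Ω
X_C = 1/(ωC) = 11.6 Ω
Net reactance X = X_L − X_C = 89.2 Ω
Z = 67.0 + j89.2 Ω
|Z| = √(67.0² + 89.2²) = 112 Ω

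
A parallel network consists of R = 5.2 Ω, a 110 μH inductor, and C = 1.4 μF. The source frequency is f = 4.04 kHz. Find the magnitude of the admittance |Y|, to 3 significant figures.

376 mS

ω = 2πf = 25380 rad/s
X_L = ωL = 2.79 Ω
X_C = 1/(ωC) = 28.1 Ω
Parallel: admittances add. Y = 1/R + 1/(jωL) + jωC
Y = (0.192 − j0.323) S
|Y| = 0.376 S → |Z| = 1/|Y| = 2.66 Ω, ∠Z = −∠Y = 59.2°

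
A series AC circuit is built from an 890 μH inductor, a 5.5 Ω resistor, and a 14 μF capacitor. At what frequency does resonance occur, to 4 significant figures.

1.426 kHz

ω₀ = 1/√(LC) = 1/√(0.00089 × 1.4e-05) = 8959 rad/s
f₀ = ω₀/(2π) = 1.426 kHz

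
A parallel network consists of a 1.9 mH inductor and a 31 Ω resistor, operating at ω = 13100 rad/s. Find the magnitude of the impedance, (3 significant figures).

X_L = ωL = 24.9 Ω
Parallel: admittances add. Y = 1/R + 1/(jωL)
Y = (0.0323 − j0.0402) S
|Y| = 0.0515 S → |Z| = 1/|Y| = 19.4 Ω, ∠Z = −∠Y = 51.2°

19.4 Ω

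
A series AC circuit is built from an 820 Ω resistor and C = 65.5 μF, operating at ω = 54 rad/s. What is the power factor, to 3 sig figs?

0.945

X_C = 1/(ωC) = 283 Ω
Z = 820 − j283 Ω
|Z| = √(820² + 283²) = 867 Ω
∠Z = arctan(-283/820) = -19.0°
cos φ = cos(-19.0°) = 0.945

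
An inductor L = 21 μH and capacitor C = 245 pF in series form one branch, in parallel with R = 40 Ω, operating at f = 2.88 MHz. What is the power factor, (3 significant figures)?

ω = 2πf = 1.81e+07 rad/s
X_L = ωL = 380 Ω
X_C = 1/(ωC) = 226 Ω
Branch 1: Z₁ = R = 40.0 Ω
Branch 2 (series LC): Z₂ = j(X_L − X_C) = j154 Ω
Parallel: Z = Z₁Z₂/(Z₁+Z₂), |Z| = 38.7 Ω, ∠Z = 14.5°
cos φ = cos(14.5°) = 0.968

0.968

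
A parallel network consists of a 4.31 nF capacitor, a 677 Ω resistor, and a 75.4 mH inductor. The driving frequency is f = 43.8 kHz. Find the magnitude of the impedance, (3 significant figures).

536 Ω

ω = 2πf = 275200 rad/s
X_L = ωL = 20800 Ω
X_C = 1/(ωC) = 843 Ω
Parallel: admittances add. Y = 1/R + 1/(jωL) + jωC
Y = (0.00148 + j0.00114) S
|Y| = 0.00186 S → |Z| = 1/|Y| = 536 Ω, ∠Z = −∠Y = -37.6°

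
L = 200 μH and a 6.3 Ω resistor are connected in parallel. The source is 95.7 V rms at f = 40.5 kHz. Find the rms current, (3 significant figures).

15.3 A

ω = 2πf = 254500 rad/s
X_L = ωL = 50.9 Ω
Parallel: admittances add. Y = 1/R + 1/(jωL)
Y = (0.159 − j0.0196) S
|Y| = 0.160 S → |Z| = 1/|Y| = 6.25 Ω, ∠Z = −∠Y = 7.06°
I = V/|Z| = 95.7/6.25 = 15.3 A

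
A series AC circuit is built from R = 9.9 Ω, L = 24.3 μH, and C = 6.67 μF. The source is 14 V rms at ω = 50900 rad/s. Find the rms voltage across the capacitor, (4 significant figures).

X_L = ωL = 1.237 Ω
X_C = 1/(ωC) = 2.945 Ω
Net reactance X = X_L − X_C = -1.709 Ω
Z = 9.900 − j1.709 Ω
|Z| = √(9.900² + 1.709²) = 10.05 Ω
I = V/|Z| = 1.394 A
V_C = I·|Z_C| = 1.394 × 2.945 = 4.105 V

4.105 V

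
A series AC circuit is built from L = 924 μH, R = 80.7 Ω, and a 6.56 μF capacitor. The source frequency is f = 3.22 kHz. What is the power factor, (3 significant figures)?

ω = 2πf = 20230 rad/s
X_L = ωL = 18.7 Ω
X_C = 1/(ωC) = 7.53 Ω
Net reactance X = X_L − X_C = 11.2 Ω
Z = 80.7 + j11.2 Ω
|Z| = √(80.7² + 11.2²) = 81.5 Ω
∠Z = arctan(11.2/80.7) = 7.87°
cos φ = cos(7.87°) = 0.991

0.991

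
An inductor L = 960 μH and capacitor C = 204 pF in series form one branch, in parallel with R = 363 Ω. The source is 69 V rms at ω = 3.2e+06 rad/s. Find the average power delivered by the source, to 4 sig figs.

X_L = ωL = 3072 Ω
X_C = 1/(ωC) = 1532 Ω
Branch 1: Z₁ = R = 363.0 Ω
Branch 2 (series LC): Z₂ = j(X_L − X_C) = j1540 Ω
Parallel: Z = Z₁Z₂/(Z₁+Z₂), |Z| = 353.3 Ω, ∠Z = 13.26°
I = V/|Z| = 195.3 mA
P = VI cos φ = 69 × 0.1953 × cos(13.26°) = 13.12 W

13.12 W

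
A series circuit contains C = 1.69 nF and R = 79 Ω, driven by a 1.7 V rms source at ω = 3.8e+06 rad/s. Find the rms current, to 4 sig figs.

9.736 mA

X_C = 1/(ωC) = 155.7 Ω
Z = 79.00 − j155.7 Ω
|Z| = √(79.00² + 155.7²) = 174.6 Ω
I = V/|Z| = 1.7/174.6 = 9.736 mA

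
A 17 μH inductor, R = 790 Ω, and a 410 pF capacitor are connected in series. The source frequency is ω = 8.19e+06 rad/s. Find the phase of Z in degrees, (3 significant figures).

-11.4°

X_L = ωL = 139 Ω
X_C = 1/(ωC) = 298 Ω
Net reactance X = X_L − X_C = -159 Ω
Z = 790 − j159 Ω
|Z| = √(790² + 159²) = 806 Ω
∠Z = arctan(-159/790) = -11.4°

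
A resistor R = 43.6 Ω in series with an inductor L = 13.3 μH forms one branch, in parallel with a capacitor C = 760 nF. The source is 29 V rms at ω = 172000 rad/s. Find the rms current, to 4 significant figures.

X_L = ωL = 2.288 Ω
X_C = 1/(ωC) = 7.650 Ω
Branch 1 (R+jX_L): Z₁ = 43.60 + j2.288 Ω, |Z₁| = 43.66 Ω
Branch 2 (−jX_C): Z₂ = −j7.650 Ω
Parallel: Z = Z₁Z₂/(Z₁+Z₂), |Z| = 7.603 Ω, ∠Z = -79.99°
I = V/|Z| = 29/7.603 = 3.814 A

3.814 A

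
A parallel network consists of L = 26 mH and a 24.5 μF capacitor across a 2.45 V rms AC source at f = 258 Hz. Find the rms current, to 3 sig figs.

ω = 2πf = 1621 rad/s
X_L = ωL = 42.1 Ω
X_C = 1/(ωC) = 25.2 Ω
Parallel: admittances add. Y = 1/(jωL) + jωC
Y = (0 + j0.0160) S
|Y| = 0.0160 S → |Z| = 1/|Y| = 62.5 Ω, ∠Z = −∠Y = -90.0°
I = V/|Z| = 2.45/62.5 = 39.2 mA

39.2 mA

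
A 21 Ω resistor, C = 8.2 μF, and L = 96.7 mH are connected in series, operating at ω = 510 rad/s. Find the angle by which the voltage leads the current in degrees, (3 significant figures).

-83.7°

X_L = ωL = 49.3 Ω
X_C = 1/(ωC) = 239 Ω
Net reactance X = X_L − X_C = -190 Ω
Z = 21.0 − j190 Ω
|Z| = √(21.0² + 190²) = 191 Ω
∠Z = arctan(-190/21.0) = -83.7°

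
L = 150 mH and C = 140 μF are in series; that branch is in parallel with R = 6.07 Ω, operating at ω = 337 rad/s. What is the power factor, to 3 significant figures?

X_L = ωL = 50.5 Ω
X_C = 1/(ωC) = 21.2 Ω
Branch 1: Z₁ = R = 6.07 Ω
Branch 2 (series LC): Z₂ = j(X_L − X_C) = j29.4 Ω
Parallel: Z = Z₁Z₂/(Z₁+Z₂), |Z| = 5.94 Ω, ∠Z = 11.7°
cos φ = cos(11.7°) = 0.979

0.979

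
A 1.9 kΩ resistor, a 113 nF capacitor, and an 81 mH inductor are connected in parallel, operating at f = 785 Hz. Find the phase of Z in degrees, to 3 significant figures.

74.9°

ω = 2πf = 4932 rad/s
X_L = ωL = 400 Ω
X_C = 1/(ωC) = 1790 Ω
Parallel: admittances add. Y = 1/R + 1/(jωL) + jωC
Y = (0.000526 − j0.00195) S
|Y| = 0.00202 S → |Z| = 1/|Y| = 496 Ω, ∠Z = −∠Y = 74.9°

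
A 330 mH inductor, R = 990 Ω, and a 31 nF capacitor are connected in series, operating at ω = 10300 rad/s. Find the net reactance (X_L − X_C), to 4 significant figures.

267.1 Ω

X_L = ωL = 3399 Ω
X_C = 1/(ωC) = 3132 Ω
X = 3399 − 3132 = 267.1 Ω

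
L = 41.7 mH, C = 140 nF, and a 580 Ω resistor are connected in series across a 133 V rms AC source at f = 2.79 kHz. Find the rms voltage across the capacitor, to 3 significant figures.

ω = 2πf = 17530 rad/s
X_L = ωL = 731 Ω
X_C = 1/(ωC) = 407 Ω
Net reactance X = X_L − X_C = 324 Ω
Z = 580 + j324 Ω
|Z| = √(580² + 324²) = 664 Ω
I = V/|Z| = 200 mA
V_C = I·|Z_C| = 0.200 × 407 = 81.6 V

81.6 V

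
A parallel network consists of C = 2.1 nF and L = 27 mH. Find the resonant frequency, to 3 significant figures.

ω₀ = 1/√(LC) = 1/√(0.027 × 2.1e-09) = 132800 rad/s
f₀ = ω₀/(2π) = 21.1 kHz

21.1 kHz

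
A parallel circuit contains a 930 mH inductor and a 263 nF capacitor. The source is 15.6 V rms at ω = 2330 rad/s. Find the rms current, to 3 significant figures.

X_L = ωL = 2170 Ω
X_C = 1/(ωC) = 1630 Ω
Parallel: admittances add. Y = 1/(jωL) + jωC
Y = (0 + j0.000151) S
|Y| = 0.000151 S → |Z| = 1/|Y| = 6610 Ω, ∠Z = −∠Y = -90.0°
I = V/|Z| = 15.6/6610 = 2.36 mA

2.36 mA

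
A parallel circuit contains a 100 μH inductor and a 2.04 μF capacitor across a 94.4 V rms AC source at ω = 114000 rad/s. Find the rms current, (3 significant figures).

X_L = ωL = 11.4 Ω
X_C = 1/(ωC) = 4.30 Ω
Parallel: admittances add. Y = 1/(jωL) + jωC
Y = (0 + j0.145) S
|Y| = 0.145 S → |Z| = 1/|Y| = 6.90 Ω, ∠Z = −∠Y = -90.0°
I = V/|Z| = 94.4/6.90 = 13.7 A

13.7 A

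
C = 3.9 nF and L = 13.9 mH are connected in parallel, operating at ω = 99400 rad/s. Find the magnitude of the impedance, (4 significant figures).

X_L = ωL = 1382 Ω
X_C = 1/(ωC) = 2580 Ω
Parallel: admittances add. Y = 1/(jωL) + jωC
Y = (0 − j0.0003361) S
|Y| = 0.0003361 S → |Z| = 1/|Y| = 2975 Ω, ∠Z = −∠Y = 90.00°

2975 Ω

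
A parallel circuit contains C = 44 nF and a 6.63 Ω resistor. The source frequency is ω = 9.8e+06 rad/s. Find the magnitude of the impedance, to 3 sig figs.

X_C = 1/(ωC) = 2.32 Ω
Parallel: admittances add. Y = 1/R + jωC
Y = (0.151 + j0.431) S
|Y| = 0.457 S → |Z| = 1/|Y| = 2.19 Ω, ∠Z = −∠Y = -70.7°

2.19 Ω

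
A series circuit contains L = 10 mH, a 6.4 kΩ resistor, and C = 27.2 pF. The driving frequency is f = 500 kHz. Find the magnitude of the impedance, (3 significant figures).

20700 Ω

ω = 2πf = 3.142e+06 rad/s
X_L = ωL = 31400 Ω
X_C = 1/(ωC) = 11700 Ω
Net reactance X = X_L − X_C = 19700 Ω
Z = 6400 + j19700 Ω
|Z| = √(6400² + 19700²) = 20700 Ω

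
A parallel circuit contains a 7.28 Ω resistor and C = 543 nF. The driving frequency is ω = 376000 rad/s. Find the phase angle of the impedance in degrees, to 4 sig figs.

X_C = 1/(ωC) = 4.898 Ω
Parallel: admittances add. Y = 1/R + jωC
Y = (0.1374 + j0.2042) S
|Y| = 0.2461 S → |Z| = 1/|Y| = 4.064 Ω, ∠Z = −∠Y = -56.07°

-56.07°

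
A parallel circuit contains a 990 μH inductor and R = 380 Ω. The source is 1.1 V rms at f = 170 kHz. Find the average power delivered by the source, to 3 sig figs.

3.18 mW

ω = 2πf = 1.068e+06 rad/s
X_L = ωL = 1060 Ω
Parallel: admittances add. Y = 1/R + 1/(jωL)
Y = (0.00263 − j0.000946) S
|Y| = 0.00280 S → |Z| = 1/|Y| = 358 Ω, ∠Z = −∠Y = 19.8°
I = V/|Z| = 3.08 mA
P = VI cos φ = 1.1 × 0.00308 × cos(19.8°) = 3.18 mW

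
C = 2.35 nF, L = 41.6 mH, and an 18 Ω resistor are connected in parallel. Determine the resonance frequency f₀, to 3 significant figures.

ω₀ = 1/√(LC) = 1/√(0.0416 × 2.35e-09) = 101100 rad/s
f₀ = ω₀/(2π) = 16.1 kHz

16.1 kHz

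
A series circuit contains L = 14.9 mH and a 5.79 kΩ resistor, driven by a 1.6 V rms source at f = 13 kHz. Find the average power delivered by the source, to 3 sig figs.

ω = 2πf = 81680 rad/s
X_L = ωL = 1220 Ω
Z = 5790 + j1220 Ω
|Z| = √(5790² + 1220²) = 5920 Ω
∠Z = arctan(1220/5790) = 11.9°
I = V/|Z| = 270 μA
P = VI cos φ = 1.6 × 0.000270 × cos(11.9°) = 423 μW

423 μW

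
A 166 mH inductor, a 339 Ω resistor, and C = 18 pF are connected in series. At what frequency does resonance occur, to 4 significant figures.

ω₀ = 1/√(LC) = 1/√(0.166 × 1.8e-11) = 578500 rad/s
f₀ = ω₀/(2π) = 92.07 kHz

92.07 kHz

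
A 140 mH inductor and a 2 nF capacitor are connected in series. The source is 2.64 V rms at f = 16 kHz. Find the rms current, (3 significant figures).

ω = 2πf = 100500 rad/s
X_L = ωL = 14100 Ω
X_C = 1/(ωC) = 4970 Ω
Net reactance X = X_L − X_C = 9100 Ω
Z = j9100 Ω
|Z| = √(0² + 9100²) = 9100 Ω
I = V/|Z| = 2.64/9100 = 290 μA

290 μA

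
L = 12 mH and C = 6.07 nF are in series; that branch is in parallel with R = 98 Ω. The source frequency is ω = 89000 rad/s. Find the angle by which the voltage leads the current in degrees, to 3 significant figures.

-7.13°

X_L = ωL = 1070 Ω
X_C = 1/(ωC) = 1850 Ω
Branch 1: Z₁ = R = 98.0 Ω
Branch 2 (series LC): Z₂ = j(X_L − X_C) = −j783 Ω
Parallel: Z = Z₁Z₂/(Z₁+Z₂), |Z| = 97.2 Ω, ∠Z = -7.13°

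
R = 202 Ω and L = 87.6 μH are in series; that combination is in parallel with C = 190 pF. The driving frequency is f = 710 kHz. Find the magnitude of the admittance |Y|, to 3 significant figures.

1.57 mS

ω = 2πf = 4.461e+06 rad/s
X_L = ωL = 391 Ω
X_C = 1/(ωC) = 1180 Ω
Branch 1 (R+jX_L): Z₁ = 202 + j391 Ω, |Z₁| = 440 Ω
Branch 2 (−jX_C): Z₂ = −j1180 Ω
Parallel: Z = Z₁Z₂/(Z₁+Z₂), |Z| = 637 Ω, ∠Z = 48.3°
|Y| = 1/|Z| = 1.57 mS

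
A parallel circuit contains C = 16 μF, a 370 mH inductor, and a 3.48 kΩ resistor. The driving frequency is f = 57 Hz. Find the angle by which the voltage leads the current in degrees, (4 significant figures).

81.01°

ω = 2πf = 358.1 rad/s
X_L = ωL = 132.5 Ω
X_C = 1/(ωC) = 174.5 Ω
Parallel: admittances add. Y = 1/R + 1/(jωL) + jωC
Y = (0.0002874 − j0.001816) S
|Y| = 0.001839 S → |Z| = 1/|Y| = 543.8 Ω, ∠Z = −∠Y = 81.01°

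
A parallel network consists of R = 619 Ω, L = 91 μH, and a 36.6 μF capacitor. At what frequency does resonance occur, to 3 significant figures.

ω₀ = 1/√(LC) = 1/√(9.1e-05 × 3.66e-05) = 17330 rad/s
f₀ = ω₀/(2π) = 2.76 kHz

2.76 kHz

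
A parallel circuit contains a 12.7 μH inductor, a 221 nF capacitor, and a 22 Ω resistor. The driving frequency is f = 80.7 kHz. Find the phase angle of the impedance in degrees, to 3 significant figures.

43.6°

ω = 2πf = 507100 rad/s
X_L = ωL = 6.44 Ω
X_C = 1/(ωC) = 8.92 Ω
Parallel: admittances add. Y = 1/R + 1/(jωL) + jωC
Y = (0.0455 − j0.0432) S
|Y| = 0.0627 S → |Z| = 1/|Y| = 15.9 Ω, ∠Z = −∠Y = 43.6°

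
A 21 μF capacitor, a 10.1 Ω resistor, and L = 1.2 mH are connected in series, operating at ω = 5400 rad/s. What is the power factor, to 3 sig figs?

X_L = ωL = 6.48 Ω
X_C = 1/(ωC) = 8.82 Ω
Net reactance X = X_L − X_C = -2.34 Ω
Z = 10.1 − j2.34 Ω
|Z| = √(10.1² + 2.34²) = 10.4 Ω
∠Z = arctan(-2.34/10.1) = -13.0°
cos φ = cos(-13.0°) = 0.974

0.974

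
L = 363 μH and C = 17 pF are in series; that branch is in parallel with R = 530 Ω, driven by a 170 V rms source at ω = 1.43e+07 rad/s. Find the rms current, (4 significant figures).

X_L = ωL = 5191 Ω
X_C = 1/(ωC) = 4114 Ω
Branch 1: Z₁ = R = 530.0 Ω
Branch 2 (series LC): Z₂ = j(X_L − X_C) = j1077 Ω
Parallel: Z = Z₁Z₂/(Z₁+Z₂), |Z| = 475.6 Ω, ∠Z = 26.19°
I = V/|Z| = 170/475.6 = 357.5 mA

357.5 mA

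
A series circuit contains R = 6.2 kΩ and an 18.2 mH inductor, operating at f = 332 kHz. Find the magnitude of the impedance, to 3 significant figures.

ω = 2πf = 2.086e+06 rad/s
X_L = ωL = 38000 Ω
Z = 6200 + j38000 Ω
|Z| = √(6200² + 38000²) = 38500 Ω

38500 Ω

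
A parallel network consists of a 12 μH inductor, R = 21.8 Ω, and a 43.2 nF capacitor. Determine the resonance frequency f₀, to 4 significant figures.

221.0 kHz

ω₀ = 1/√(LC) = 1/√(1.2e-05 × 4.32e-08) = 1.389e+06 rad/s
f₀ = ω₀/(2π) = 221.0 kHz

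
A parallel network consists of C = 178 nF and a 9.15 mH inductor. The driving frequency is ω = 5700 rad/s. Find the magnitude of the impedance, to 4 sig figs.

55.07 Ω

X_L = ωL = 52.16 Ω
X_C = 1/(ωC) = 985.6 Ω
Parallel: admittances add. Y = 1/(jωL) + jωC
Y = (0 − j0.01816) S
|Y| = 0.01816 S → |Z| = 1/|Y| = 55.07 Ω, ∠Z = −∠Y = 90.00°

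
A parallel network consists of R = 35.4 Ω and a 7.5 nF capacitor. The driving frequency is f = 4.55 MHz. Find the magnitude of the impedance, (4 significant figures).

ω = 2πf = 2.859e+07 rad/s
X_C = 1/(ωC) = 4.664 Ω
Parallel: admittances add. Y = 1/R + jωC
Y = (0.02825 + j0.2144) S
|Y| = 0.2163 S → |Z| = 1/|Y| = 4.624 Ω, ∠Z = −∠Y = -82.49°

4.624 Ω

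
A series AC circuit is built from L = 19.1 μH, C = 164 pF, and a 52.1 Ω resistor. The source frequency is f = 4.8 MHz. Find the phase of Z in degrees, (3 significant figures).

82.1°

ω = 2πf = 3.016e+07 rad/s
X_L = ωL = 576 Ω
X_C = 1/(ωC) = 202 Ω
Net reactance X = X_L − X_C = 374 Ω
Z = 52.1 + j374 Ω
|Z| = √(52.1² + 374²) = 377 Ω
∠Z = arctan(374/52.1) = 82.1°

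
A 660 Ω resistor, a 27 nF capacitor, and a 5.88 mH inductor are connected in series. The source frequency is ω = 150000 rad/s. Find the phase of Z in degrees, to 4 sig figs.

43.90°

X_L = ωL = 882.0 Ω
X_C = 1/(ωC) = 246.9 Ω
Net reactance X = X_L − X_C = 635.1 Ω
Z = 660.0 + j635.1 Ω
|Z| = √(660.0² + 635.1²) = 915.9 Ω
∠Z = arctan(635.1/660.0) = 43.90°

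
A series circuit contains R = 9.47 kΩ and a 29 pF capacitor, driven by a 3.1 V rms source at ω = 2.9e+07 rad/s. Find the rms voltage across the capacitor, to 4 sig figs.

0.3862 V

X_C = 1/(ωC) = 1189 Ω
Z = 9470 − j1189 Ω
|Z| = √(9470² + 1189²) = 9544 Ω
I = V/|Z| = 324.8 μA
V_C = I·|Z_C| = 0.0003248 × 1189 = 0.3862 V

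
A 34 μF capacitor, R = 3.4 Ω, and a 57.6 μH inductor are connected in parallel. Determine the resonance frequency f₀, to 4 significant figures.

3.596 kHz

ω₀ = 1/√(LC) = 1/√(5.76e-05 × 3.4e-05) = 22600 rad/s
f₀ = ω₀/(2π) = 3.596 kHz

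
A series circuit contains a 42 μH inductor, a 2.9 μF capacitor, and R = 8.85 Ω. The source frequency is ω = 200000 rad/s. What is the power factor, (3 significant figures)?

X_L = ωL = 8.40 Ω
X_C = 1/(ωC) = 1.72 Ω
Net reactance X = X_L − X_C = 6.68 Ω
Z = 8.85 + j6.68 Ω
|Z| = √(8.85² + 6.68²) = 11.1 Ω
∠Z = arctan(6.68/8.85) = 37.0°
cos φ = cos(37.0°) = 0.798

0.798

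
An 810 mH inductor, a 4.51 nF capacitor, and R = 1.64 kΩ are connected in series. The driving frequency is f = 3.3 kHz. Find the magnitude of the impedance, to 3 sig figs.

6320 Ω

ω = 2πf = 20730 rad/s
X_L = ωL = 16800 Ω
X_C = 1/(ωC) = 10700 Ω
Net reactance X = X_L − X_C = 6100 Ω
Z = 1640 + j6100 Ω
|Z| = √(1640² + 6100²) = 6320 Ω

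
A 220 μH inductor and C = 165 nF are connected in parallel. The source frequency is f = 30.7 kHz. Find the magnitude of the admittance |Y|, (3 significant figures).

8.26 mS

ω = 2πf = 192900 rad/s
X_L = ωL = 42.4 Ω
X_C = 1/(ωC) = 31.4 Ω
Parallel: admittances add. Y = 1/(jωL) + jωC
Y = (0 + j0.00826) S
|Y| = 0.00826 S → |Z| = 1/|Y| = 121 Ω, ∠Z = −∠Y = -90.0°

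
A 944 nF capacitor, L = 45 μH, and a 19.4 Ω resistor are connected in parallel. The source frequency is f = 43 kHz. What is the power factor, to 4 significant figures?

ω = 2πf = 270200 rad/s
X_L = ωL = 12.16 Ω
X_C = 1/(ωC) = 3.921 Ω
Parallel: admittances add. Y = 1/R + 1/(jωL) + jωC
Y = (0.05155 + j0.1728) S
|Y| = 0.1803 S → |Z| = 1/|Y| = 5.546 Ω, ∠Z = −∠Y = -73.39°
cos φ = cos(-73.39°) = 0.2859

0.2859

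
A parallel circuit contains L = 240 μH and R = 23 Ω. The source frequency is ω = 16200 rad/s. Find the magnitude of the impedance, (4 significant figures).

3.834 Ω

X_L = ωL = 3.888 Ω
Parallel: admittances add. Y = 1/R + 1/(jωL)
Y = (0.04348 − j0.2572) S
|Y| = 0.2609 S → |Z| = 1/|Y| = 3.834 Ω, ∠Z = −∠Y = 80.41°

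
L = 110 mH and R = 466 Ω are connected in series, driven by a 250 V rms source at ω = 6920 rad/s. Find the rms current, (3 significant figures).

X_L = ωL = 761 Ω
Z = 466 + j761 Ω
|Z| = √(466² + 761²) = 893 Ω
I = V/|Z| = 250/893 = 280 mA

280 mA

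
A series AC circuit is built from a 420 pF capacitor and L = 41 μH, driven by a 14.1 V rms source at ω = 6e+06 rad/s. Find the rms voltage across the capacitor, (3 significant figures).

37.1 V

X_L = ωL = 246 Ω
X_C = 1/(ωC) = 397 Ω
Net reactance X = X_L − X_C = -151 Ω
Z = − j151 Ω
|Z| = √(0² + 151²) = 151 Ω
I = V/|Z| = 93.5 mA
V_C = I·|Z_C| = 0.0935 × 397 = 37.1 V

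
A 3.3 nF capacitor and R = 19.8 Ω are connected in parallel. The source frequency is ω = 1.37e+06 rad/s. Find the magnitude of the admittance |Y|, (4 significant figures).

50.71 mS

X_C = 1/(ωC) = 221.2 Ω
Parallel: admittances add. Y = 1/R + jωC
Y = (0.05051 + j0.004521) S
|Y| = 0.05071 S → |Z| = 1/|Y| = 19.72 Ω, ∠Z = −∠Y = -5.115°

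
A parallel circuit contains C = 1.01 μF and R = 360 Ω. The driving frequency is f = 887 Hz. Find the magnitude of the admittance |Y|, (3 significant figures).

6.28 mS

ω = 2πf = 5573 rad/s
X_C = 1/(ωC) = 178 Ω
Parallel: admittances add. Y = 1/R + jωC
Y = (0.00278 + j0.00563) S
|Y| = 0.00628 S → |Z| = 1/|Y| = 159 Ω, ∠Z = −∠Y = -63.7°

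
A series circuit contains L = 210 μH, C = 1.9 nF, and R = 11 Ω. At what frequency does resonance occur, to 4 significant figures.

252.0 kHz

ω₀ = 1/√(LC) = 1/√(0.00021 × 1.9e-09) = 1.583e+06 rad/s
f₀ = ω₀/(2π) = 252.0 kHz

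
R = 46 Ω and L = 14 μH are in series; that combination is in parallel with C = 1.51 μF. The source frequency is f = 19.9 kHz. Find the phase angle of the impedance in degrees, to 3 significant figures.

-83.4°

ω = 2πf = 125000 rad/s
X_L = ωL = 1.75 Ω
X_C = 1/(ωC) = 5.30 Ω
Branch 1 (R+jX_L): Z₁ = 46.0 + j1.75 Ω, |Z₁| = 46.0 Ω
Branch 2 (−jX_C): Z₂ = −j5.30 Ω
Parallel: Z = Z₁Z₂/(Z₁+Z₂), |Z| = 5.28 Ω, ∠Z = -83.4°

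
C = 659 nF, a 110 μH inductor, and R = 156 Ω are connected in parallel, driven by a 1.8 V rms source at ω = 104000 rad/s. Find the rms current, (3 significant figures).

X_L = ωL = 11.4 Ω
X_C = 1/(ωC) = 14.6 Ω
Parallel: admittances add. Y = 1/R + 1/(jωL) + jωC
Y = (0.00641 − j0.0189) S
|Y| = 0.0199 S → |Z| = 1/|Y| = 50.2 Ω, ∠Z = −∠Y = 71.2°
I = V/|Z| = 1.8/50.2 = 35.9 mA

35.9 mA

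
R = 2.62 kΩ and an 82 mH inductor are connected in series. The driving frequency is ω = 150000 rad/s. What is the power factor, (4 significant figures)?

X_L = ωL = 12300 Ω
Z = 2620 + j12300 Ω
|Z| = √(2620² + 12300²) = 12580 Ω
∠Z = arctan(12300/2620) = 77.98°
cos φ = cos(77.98°) = 0.2083

0.2083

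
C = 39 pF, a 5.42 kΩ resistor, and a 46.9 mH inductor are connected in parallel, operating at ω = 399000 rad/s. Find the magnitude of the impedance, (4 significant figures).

X_L = ωL = 18710 Ω
X_C = 1/(ωC) = 64260 Ω
Parallel: admittances add. Y = 1/R + 1/(jωL) + jωC
Y = (0.0001845 − j3.788e-05) S
|Y| = 0.0001883 S → |Z| = 1/|Y| = 5309 Ω, ∠Z = −∠Y = 11.60°

5309 Ω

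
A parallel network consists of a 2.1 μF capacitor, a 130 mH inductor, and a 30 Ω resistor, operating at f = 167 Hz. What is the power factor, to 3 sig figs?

0.988

ω = 2πf = 1049 rad/s
X_L = ωL = 136 Ω
X_C = 1/(ωC) = 454 Ω
Parallel: admittances add. Y = 1/R + 1/(jωL) + jωC
Y = (0.0333 − j0.00513) S
|Y| = 0.0337 S → |Z| = 1/|Y| = 29.7 Ω, ∠Z = −∠Y = 8.74°
cos φ = cos(8.74°) = 0.988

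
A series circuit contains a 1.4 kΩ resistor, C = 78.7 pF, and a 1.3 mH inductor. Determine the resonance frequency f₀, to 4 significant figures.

497.6 kHz

ω₀ = 1/√(LC) = 1/√(0.0013 × 7.87e-11) = 3.126e+06 rad/s
f₀ = ω₀/(2π) = 497.6 kHz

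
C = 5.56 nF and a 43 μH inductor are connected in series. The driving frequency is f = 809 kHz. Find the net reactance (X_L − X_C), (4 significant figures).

183.2 Ω

ω = 2πf = 5.083e+06 rad/s
X_L = ωL = 218.6 Ω
X_C = 1/(ωC) = 35.38 Ω
X = 218.6 − 35.38 = 183.2 Ω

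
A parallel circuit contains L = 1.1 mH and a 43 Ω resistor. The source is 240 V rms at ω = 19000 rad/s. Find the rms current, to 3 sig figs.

12.8 A

X_L = ωL = 20.9 Ω
Parallel: admittances add. Y = 1/R + 1/(jωL)
Y = (0.0233 − j0.0478) S
|Y| = 0.0532 S → |Z| = 1/|Y| = 18.8 Ω, ∠Z = −∠Y = 64.1°
I = V/|Z| = 240/18.8 = 12.8 A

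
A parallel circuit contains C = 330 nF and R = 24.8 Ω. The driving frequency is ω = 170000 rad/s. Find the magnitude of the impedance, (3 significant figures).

X_C = 1/(ωC) = 17.8 Ω
Parallel: admittances add. Y = 1/R + jωC
Y = (0.0403 + j0.0561) S
|Y| = 0.0691 S → |Z| = 1/|Y| = 14.5 Ω, ∠Z = −∠Y = -54.3°

14.5 Ω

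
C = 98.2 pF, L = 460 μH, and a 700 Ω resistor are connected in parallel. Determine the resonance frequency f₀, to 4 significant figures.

748.8 kHz

ω₀ = 1/√(LC) = 1/√(0.00046 × 9.82e-11) = 4.705e+06 rad/s
f₀ = ω₀/(2π) = 748.8 kHz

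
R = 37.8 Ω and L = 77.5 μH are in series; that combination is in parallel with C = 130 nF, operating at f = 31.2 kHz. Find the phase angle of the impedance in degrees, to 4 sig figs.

-35.64°

ω = 2πf = 196000 rad/s
X_L = ωL = 15.19 Ω
X_C = 1/(ωC) = 39.24 Ω
Branch 1 (R+jX_L): Z₁ = 37.80 + j15.19 Ω, |Z₁| = 40.74 Ω
Branch 2 (−jX_C): Z₂ = −j39.24 Ω
Parallel: Z = Z₁Z₂/(Z₁+Z₂), |Z| = 35.68 Ω, ∠Z = -35.64°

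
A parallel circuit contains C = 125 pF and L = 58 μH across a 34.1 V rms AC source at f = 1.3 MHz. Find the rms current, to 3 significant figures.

37.2 mA

ω = 2πf = 8.168e+06 rad/s
X_L = ωL = 474 Ω
X_C = 1/(ωC) = 979 Ω
Parallel: admittances add. Y = 1/(jωL) + jωC
Y = (0 − j0.00109) S
|Y| = 0.00109 S → |Z| = 1/|Y| = 918 Ω, ∠Z = −∠Y = 90.0°
I = V/|Z| = 34.1/918 = 37.2 mA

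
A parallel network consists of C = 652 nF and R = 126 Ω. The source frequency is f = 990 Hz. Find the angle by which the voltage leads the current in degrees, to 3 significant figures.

-27.1°

ω = 2πf = 6220 rad/s
X_C = 1/(ωC) = 247 Ω
Parallel: admittances add. Y = 1/R + jωC
Y = (0.00794 + j0.00406) S
|Y| = 0.00891 S → |Z| = 1/|Y| = 112 Ω, ∠Z = −∠Y = -27.1°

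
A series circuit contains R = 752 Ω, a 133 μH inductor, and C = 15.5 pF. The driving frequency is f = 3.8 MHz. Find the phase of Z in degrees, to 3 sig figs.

ω = 2πf = 2.388e+07 rad/s
X_L = ωL = 3180 Ω
X_C = 1/(ωC) = 2700 Ω
Net reactance X = X_L − X_C = 473 Ω
Z = 752 + j473 Ω
|Z| = √(752² + 473²) = 889 Ω
∠Z = arctan(473/752) = 32.2°

32.2°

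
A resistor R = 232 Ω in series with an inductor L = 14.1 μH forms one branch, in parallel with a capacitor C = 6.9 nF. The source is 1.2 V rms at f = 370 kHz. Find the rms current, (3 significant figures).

ω = 2πf = 2.325e+06 rad/s
X_L = ωL = 32.8 Ω
X_C = 1/(ωC) = 62.3 Ω
Branch 1 (R+jX_L): Z₁ = 232 + j32.8 Ω, |Z₁| = 234 Ω
Branch 2 (−jX_C): Z₂ = −j62.3 Ω
Parallel: Z = Z₁Z₂/(Z₁+Z₂), |Z| = 62.5 Ω, ∠Z = -74.7°
I = V/|Z| = 1.2/62.5 = 19.2 mA

19.2 mA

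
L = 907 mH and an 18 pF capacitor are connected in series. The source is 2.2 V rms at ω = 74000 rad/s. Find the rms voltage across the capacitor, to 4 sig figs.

2.416 V

X_L = ωL = 67120 Ω
X_C = 1/(ωC) = 750800 Ω
Net reactance X = X_L − X_C = -683600 Ω
Z = − j683600 Ω
|Z| = √(0² + 683600²) = 683600 Ω
I = V/|Z| = 3.218 μA
V_C = I·|Z_C| = 3.218e-06 × 750800 = 2.416 V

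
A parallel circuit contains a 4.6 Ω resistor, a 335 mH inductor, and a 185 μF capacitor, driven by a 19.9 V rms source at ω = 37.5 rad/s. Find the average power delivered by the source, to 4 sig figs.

X_L = ωL = 12.56 Ω
X_C = 1/(ωC) = 144.1 Ω
Parallel: admittances add. Y = 1/R + 1/(jωL) + jωC
Y = (0.2174 − j0.07266) S
|Y| = 0.2292 S → |Z| = 1/|Y| = 4.363 Ω, ∠Z = −∠Y = 18.48°
I = V/|Z| = 4.561 A
P = VI cos φ = 19.9 × 4.561 × cos(18.48°) = 86.09 W

86.09 W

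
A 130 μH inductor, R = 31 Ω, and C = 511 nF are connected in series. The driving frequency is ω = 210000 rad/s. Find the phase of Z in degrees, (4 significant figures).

X_L = ωL = 27.30 Ω
X_C = 1/(ωC) = 9.319 Ω
Net reactance X = X_L − X_C = 17.98 Ω
Z = 31.00 + j17.98 Ω
|Z| = √(31.00² + 17.98²) = 35.84 Ω
∠Z = arctan(17.98/31.00) = 30.12°

30.12°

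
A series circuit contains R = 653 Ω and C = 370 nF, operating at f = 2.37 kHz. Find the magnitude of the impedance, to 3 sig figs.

ω = 2πf = 14890 rad/s
X_C = 1/(ωC) = 181 Ω
Z = 653 − j181 Ω
|Z| = √(653² + 181²) = 678 Ω

678 Ω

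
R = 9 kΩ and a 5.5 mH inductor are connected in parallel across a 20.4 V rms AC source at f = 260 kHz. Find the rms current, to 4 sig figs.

ω = 2πf = 1.634e+06 rad/s
X_L = ωL = 8985 Ω
Parallel: admittances add. Y = 1/R + 1/(jωL)
Y = (0.0001111 − j0.0001113) S
|Y| = 0.0001573 S → |Z| = 1/|Y| = 6359 Ω, ∠Z = −∠Y = 45.05°
I = V/|Z| = 20.4/6359 = 3.208 mA

3.208 mA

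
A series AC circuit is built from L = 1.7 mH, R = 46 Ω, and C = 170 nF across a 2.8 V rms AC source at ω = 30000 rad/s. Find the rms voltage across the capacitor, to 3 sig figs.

X_L = ωL = 51.0 Ω
X_C = 1/(ωC) = 196 Ω
Net reactance X = X_L − X_C = -145 Ω
Z = 46.0 − j145 Ω
|Z| = √(46.0² + 145²) = 152 Ω
I = V/|Z| = 18.4 mA
V_C = I·|Z_C| = 0.0184 × 196 = 3.61 V

3.61 V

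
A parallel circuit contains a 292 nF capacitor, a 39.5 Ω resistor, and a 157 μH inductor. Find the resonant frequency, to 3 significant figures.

23.5 kHz

ω₀ = 1/√(LC) = 1/√(0.000157 × 2.92e-07) = 147700 rad/s
f₀ = ω₀/(2π) = 23.5 kHz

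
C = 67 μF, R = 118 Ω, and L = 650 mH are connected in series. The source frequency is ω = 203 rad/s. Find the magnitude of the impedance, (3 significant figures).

X_L = ωL = 132 Ω
X_C = 1/(ωC) = 73.5 Ω
Net reactance X = X_L − X_C = 58.4 Ω
Z = 118 + j58.4 Ω
|Z| = √(118² + 58.4²) = 132 Ω

132 Ω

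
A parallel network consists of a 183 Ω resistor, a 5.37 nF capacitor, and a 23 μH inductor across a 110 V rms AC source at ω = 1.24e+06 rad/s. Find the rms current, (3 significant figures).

3.18 A

X_L = ωL = 28.5 Ω
X_C = 1/(ωC) = 150 Ω
Parallel: admittances add. Y = 1/R + 1/(jωL) + jωC
Y = (0.00546 − j0.0284) S
|Y| = 0.0289 S → |Z| = 1/|Y| = 34.6 Ω, ∠Z = −∠Y = 79.1°
I = V/|Z| = 110/34.6 = 3.18 A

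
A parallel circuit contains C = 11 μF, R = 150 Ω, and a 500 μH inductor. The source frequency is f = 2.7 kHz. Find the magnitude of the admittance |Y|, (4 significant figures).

69.04 mS

ω = 2πf = 16960 rad/s
X_L = ωL = 8.482 Ω
X_C = 1/(ωC) = 5.359 Ω
Parallel: admittances add. Y = 1/R + 1/(jωL) + jωC
Y = (0.006667 + j0.06872) S
|Y| = 0.06904 S → |Z| = 1/|Y| = 14.48 Ω, ∠Z = −∠Y = -84.46°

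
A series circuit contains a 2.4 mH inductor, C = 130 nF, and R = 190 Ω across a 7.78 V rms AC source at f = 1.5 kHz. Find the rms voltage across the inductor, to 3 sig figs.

ω = 2πf = 9425 rad/s
X_L = ωL = 22.6 Ω
X_C = 1/(ωC) = 816 Ω
Net reactance X = X_L − X_C = -794 Ω
Z = 190 − j794 Ω
|Z| = √(190² + 794²) = 816 Ω
I = V/|Z| = 9.53 mA
V_L = I·|Z_L| = 0.00953 × 22.6 = 0.216 V

0.216 V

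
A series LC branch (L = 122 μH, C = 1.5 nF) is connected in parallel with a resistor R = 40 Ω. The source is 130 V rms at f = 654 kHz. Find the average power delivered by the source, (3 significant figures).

ω = 2πf = 4.109e+06 rad/s
X_L = ωL = 501 Ω
X_C = 1/(ωC) = 162 Ω
Branch 1: Z₁ = R = 40.0 Ω
Branch 2 (series LC): Z₂ = j(X_L − X_C) = j339 Ω
Parallel: Z = Z₁Z₂/(Z₁+Z₂), |Z| = 39.7 Ω, ∠Z = 6.73°
I = V/|Z| = 3.27 A
P = VI cos φ = 130 × 3.27 × cos(6.73°) = 423 W

423 W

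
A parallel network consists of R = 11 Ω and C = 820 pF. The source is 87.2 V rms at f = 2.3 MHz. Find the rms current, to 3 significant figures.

ω = 2πf = 1.445e+07 rad/s
X_C = 1/(ωC) = 84.4 Ω
Parallel: admittances add. Y = 1/R + jωC
Y = (0.0909 + j0.0119) S
|Y| = 0.0917 S → |Z| = 1/|Y| = 10.9 Ω, ∠Z = −∠Y = -7.43°
I = V/|Z| = 87.2/10.9 = 7.99 A

7.99 A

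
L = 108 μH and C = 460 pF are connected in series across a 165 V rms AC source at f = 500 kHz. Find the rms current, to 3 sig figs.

468 mA

ω = 2πf = 3.142e+06 rad/s
X_L = ωL = 339 Ω
X_C = 1/(ωC) = 692 Ω
Net reactance X = X_L − X_C = -353 Ω
Z = − j353 Ω
|Z| = √(0² + 353²) = 353 Ω
I = V/|Z| = 165/353 = 468 mA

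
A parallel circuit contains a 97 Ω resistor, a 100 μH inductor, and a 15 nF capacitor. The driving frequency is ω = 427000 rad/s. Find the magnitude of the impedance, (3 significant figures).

X_L = ωL = 42.7 Ω
X_C = 1/(ωC) = 156 Ω
Parallel: admittances add. Y = 1/R + 1/(jωL) + jωC
Y = (0.0103 − j0.0170) S
|Y| = 0.0199 S → |Z| = 1/|Y| = 50.3 Ω, ∠Z = −∠Y = 58.8°

50.3 Ω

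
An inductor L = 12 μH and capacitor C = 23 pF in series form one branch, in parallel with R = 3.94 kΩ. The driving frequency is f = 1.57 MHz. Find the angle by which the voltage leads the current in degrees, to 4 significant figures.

ω = 2πf = 9.865e+06 rad/s
X_L = ωL = 118.4 Ω
X_C = 1/(ωC) = 4408 Ω
Branch 1: Z₁ = R = 3940 Ω
Branch 2 (series LC): Z₂ = j(X_L − X_C) = −j4289 Ω
Parallel: Z = Z₁Z₂/(Z₁+Z₂), |Z| = 2902 Ω, ∠Z = -42.57°

-42.57°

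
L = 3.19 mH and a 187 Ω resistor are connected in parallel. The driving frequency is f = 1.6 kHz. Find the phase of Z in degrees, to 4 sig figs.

80.27°

ω = 2πf = 10050 rad/s
X_L = ωL = 32.07 Ω
Parallel: admittances add. Y = 1/R + 1/(jωL)
Y = (0.005348 − j0.03118) S
|Y| = 0.03164 S → |Z| = 1/|Y| = 31.61 Ω, ∠Z = −∠Y = 80.27°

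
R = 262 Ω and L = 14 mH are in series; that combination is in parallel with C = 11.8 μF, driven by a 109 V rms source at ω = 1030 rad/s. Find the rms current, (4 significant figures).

X_L = ωL = 14.42 Ω
X_C = 1/(ωC) = 82.28 Ω
Branch 1 (R+jX_L): Z₁ = 262.0 + j14.42 Ω, |Z₁| = 262.4 Ω
Branch 2 (−jX_C): Z₂ = −j82.28 Ω
Parallel: Z = Z₁Z₂/(Z₁+Z₂), |Z| = 79.77 Ω, ∠Z = -72.33°
I = V/|Z| = 109/79.77 = 1.366 A

1.366 A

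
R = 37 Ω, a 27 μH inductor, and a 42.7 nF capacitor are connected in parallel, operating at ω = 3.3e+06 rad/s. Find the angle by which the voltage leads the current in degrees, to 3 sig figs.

X_L = ωL = 89.1 Ω
X_C = 1/(ωC) = 7.10 Ω
Parallel: admittances add. Y = 1/R + 1/(jωL) + jωC
Y = (0.0270 + j0.130) S
|Y| = 0.132 S → |Z| = 1/|Y| = 7.55 Ω, ∠Z = −∠Y = -78.2°

-78.2°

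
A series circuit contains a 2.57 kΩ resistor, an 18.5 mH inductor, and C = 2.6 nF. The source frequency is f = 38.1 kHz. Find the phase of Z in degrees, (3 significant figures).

ω = 2πf = 239400 rad/s
X_L = ωL = 4430 Ω
X_C = 1/(ωC) = 1610 Ω
Net reactance X = X_L − X_C = 2820 Ω
Z = 2570 + j2820 Ω
|Z| = √(2570² + 2820²) = 3820 Ω
∠Z = arctan(2820/2570) = 47.7°

47.7°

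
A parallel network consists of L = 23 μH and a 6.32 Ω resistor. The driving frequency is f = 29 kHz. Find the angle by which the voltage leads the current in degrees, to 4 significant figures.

56.45°

ω = 2πf = 182200 rad/s
X_L = ωL = 4.191 Ω
Parallel: admittances add. Y = 1/R + 1/(jωL)
Y = (0.1582 − j0.2386) S
|Y| = 0.2863 S → |Z| = 1/|Y| = 3.493 Ω, ∠Z = −∠Y = 56.45°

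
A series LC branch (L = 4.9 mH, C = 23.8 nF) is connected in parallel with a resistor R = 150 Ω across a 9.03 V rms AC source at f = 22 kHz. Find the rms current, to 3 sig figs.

ω = 2πf = 138200 rad/s
X_L = ωL = 677 Ω
X_C = 1/(ωC) = 304 Ω
Branch 1: Z₁ = R = 150 Ω
Branch 2 (series LC): Z₂ = j(X_L − X_C) = j373 Ω
Parallel: Z = Z₁Z₂/(Z₁+Z₂), |Z| = 139 Ω, ∠Z = 21.9°
I = V/|Z| = 9.03/139 = 64.9 mA

64.9 mA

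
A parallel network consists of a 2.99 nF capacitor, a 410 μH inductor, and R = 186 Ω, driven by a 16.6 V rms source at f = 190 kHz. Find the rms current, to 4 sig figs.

92.77 mA

ω = 2πf = 1.194e+06 rad/s
X_L = ωL = 489.5 Ω
X_C = 1/(ωC) = 280.2 Ω
Parallel: admittances add. Y = 1/R + 1/(jωL) + jωC
Y = (0.005376 + j0.001526) S
|Y| = 0.005589 S → |Z| = 1/|Y| = 178.9 Ω, ∠Z = −∠Y = -15.85°
I = V/|Z| = 16.6/178.9 = 92.77 mA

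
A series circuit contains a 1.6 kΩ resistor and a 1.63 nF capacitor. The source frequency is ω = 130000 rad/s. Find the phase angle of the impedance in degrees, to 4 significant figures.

-71.27°

X_C = 1/(ωC) = 4719 Ω
Z = 1600 − j4719 Ω
|Z| = √(1600² + 4719²) = 4983 Ω
∠Z = arctan(-4719/1600) = -71.27°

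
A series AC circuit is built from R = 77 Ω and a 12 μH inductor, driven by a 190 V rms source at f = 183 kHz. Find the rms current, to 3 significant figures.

2.43 A

ω = 2πf = 1.15e+06 rad/s
X_L = ωL = 13.8 Ω
Z = 77.0 + j13.8 Ω
|Z| = √(77.0² + 13.8²) = 78.2 Ω
I = V/|Z| = 190/78.2 = 2.43 A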